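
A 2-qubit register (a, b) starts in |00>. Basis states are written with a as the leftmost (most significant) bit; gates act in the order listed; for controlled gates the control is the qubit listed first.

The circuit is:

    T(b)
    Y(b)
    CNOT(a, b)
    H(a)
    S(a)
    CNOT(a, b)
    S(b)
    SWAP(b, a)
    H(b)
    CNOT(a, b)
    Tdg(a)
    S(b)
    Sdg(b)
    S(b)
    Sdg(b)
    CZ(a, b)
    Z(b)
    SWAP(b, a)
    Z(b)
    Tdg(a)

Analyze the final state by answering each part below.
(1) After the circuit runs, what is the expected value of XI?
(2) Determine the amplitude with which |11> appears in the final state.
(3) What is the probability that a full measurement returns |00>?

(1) The observable XI averages to sqrt(2)/2.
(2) The amplitude on |11> is -I/2.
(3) Outcome |00> occurs with probability 1/4.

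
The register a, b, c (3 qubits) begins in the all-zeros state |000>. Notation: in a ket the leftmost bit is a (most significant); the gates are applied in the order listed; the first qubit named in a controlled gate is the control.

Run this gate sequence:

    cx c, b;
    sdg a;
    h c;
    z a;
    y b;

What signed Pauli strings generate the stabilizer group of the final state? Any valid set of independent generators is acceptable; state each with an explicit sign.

One valid set of independent stabilizer generators is +IIX, +ZII, -IZI (any independent generating set of the same group is equally correct).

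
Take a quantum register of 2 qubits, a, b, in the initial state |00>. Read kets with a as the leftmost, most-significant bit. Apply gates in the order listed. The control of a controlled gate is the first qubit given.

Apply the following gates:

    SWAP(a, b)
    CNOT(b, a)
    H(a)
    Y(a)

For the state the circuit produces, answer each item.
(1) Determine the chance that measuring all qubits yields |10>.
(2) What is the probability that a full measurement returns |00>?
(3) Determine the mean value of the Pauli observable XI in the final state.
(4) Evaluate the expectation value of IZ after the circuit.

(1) A full measurement returns |10> with probability 1/2.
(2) A full measurement returns |00> with probability 1/2.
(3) The expectation value of XI is -1.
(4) The expectation value of IZ is 1.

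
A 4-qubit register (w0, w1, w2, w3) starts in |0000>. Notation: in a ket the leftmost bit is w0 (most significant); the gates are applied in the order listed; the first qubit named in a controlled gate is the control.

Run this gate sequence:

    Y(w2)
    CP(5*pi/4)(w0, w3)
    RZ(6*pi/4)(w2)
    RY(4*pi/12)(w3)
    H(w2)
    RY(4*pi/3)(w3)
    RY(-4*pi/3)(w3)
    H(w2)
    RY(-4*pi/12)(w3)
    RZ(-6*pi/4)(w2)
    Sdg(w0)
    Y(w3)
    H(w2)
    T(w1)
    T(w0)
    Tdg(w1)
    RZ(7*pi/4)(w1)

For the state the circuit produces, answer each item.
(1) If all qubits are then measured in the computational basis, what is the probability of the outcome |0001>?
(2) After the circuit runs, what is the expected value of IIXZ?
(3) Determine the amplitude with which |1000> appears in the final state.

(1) A full measurement returns |0001> with probability 1/2. Key observation: gates 3-10 undo each other exactly, leaving only the rest of the circuit to track.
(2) The observable IIXZ averages to 1.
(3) The final state's coefficient on |1000> equals 0.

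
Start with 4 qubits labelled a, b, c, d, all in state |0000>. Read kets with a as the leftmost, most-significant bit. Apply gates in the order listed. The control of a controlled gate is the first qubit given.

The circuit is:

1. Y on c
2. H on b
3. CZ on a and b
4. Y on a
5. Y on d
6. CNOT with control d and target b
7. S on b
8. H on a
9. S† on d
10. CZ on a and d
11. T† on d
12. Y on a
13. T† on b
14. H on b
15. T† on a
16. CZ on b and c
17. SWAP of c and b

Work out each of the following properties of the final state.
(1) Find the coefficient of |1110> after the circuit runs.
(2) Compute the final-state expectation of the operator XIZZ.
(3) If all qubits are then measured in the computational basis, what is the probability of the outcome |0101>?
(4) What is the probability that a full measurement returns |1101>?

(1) The final state's coefficient on |1110> equals 0.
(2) The expectation value of XIZZ is 1/2.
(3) The probability of measuring |0101> is sqrt(2)/8 + 1/4.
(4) A full measurement returns |1101> with probability sqrt(2)/8 + 1/4.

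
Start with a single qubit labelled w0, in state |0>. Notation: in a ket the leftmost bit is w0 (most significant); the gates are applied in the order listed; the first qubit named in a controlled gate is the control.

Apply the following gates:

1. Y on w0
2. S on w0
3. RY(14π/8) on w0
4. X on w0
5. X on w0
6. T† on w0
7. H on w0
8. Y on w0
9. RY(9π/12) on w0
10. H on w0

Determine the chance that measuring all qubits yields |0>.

The probability of measuring |0> is 1/4 - sqrt(2)/8.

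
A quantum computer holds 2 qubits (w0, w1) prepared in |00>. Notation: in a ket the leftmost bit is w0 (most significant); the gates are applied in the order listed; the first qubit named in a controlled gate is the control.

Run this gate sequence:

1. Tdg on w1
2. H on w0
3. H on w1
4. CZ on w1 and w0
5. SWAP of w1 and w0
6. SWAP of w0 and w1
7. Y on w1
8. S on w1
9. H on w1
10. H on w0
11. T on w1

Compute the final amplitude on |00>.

The amplitude on |00> is -1/2.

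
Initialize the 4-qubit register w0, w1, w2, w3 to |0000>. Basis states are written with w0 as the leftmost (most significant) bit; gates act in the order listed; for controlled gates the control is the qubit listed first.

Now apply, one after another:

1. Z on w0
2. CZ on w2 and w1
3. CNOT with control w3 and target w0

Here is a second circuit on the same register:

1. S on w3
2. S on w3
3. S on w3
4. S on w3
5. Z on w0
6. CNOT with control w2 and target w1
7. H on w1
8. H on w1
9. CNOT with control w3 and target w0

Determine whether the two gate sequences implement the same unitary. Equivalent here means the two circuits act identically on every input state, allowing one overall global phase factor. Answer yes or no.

No: there is an input state on which the two circuits produce genuinely different outputs (not merely differing by a phase).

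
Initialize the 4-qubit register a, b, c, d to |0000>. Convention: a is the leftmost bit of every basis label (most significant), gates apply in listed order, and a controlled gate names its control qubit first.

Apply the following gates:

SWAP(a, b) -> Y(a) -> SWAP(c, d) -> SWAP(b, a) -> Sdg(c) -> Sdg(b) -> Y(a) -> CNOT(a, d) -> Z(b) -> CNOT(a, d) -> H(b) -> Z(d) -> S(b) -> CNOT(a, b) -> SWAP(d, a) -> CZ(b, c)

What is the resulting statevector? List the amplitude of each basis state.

The final amplitudes are -sqrt(2)/2 on |0001>, -sqrt(2)*I/2 on |0101>, and 0 on every other basis state.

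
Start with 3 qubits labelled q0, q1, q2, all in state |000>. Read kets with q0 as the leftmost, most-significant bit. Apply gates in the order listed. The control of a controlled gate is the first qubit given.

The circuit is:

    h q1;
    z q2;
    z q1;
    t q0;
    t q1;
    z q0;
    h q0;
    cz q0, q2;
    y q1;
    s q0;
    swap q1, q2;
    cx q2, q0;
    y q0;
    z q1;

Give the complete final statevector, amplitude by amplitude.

After the circuit, the state carries amplitude exp(3*I*pi/4)/2 on |000>, 1/2 on |001>, 0 on |010>, 0 on |011>, -exp(I*pi/4)/2 on |100>, -I/2 on |101>, 0 on |110>, 0 on |111>.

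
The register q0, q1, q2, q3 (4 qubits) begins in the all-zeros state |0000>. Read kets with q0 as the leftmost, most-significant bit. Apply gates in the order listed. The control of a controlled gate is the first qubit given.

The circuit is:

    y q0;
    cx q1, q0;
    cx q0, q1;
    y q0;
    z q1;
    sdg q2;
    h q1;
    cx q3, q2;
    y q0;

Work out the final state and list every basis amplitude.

After the circuit, the state carries amplitude -sqrt(2)*I/2 on |1000>, sqrt(2)*I/2 on |1100>, and 0 on every other basis state.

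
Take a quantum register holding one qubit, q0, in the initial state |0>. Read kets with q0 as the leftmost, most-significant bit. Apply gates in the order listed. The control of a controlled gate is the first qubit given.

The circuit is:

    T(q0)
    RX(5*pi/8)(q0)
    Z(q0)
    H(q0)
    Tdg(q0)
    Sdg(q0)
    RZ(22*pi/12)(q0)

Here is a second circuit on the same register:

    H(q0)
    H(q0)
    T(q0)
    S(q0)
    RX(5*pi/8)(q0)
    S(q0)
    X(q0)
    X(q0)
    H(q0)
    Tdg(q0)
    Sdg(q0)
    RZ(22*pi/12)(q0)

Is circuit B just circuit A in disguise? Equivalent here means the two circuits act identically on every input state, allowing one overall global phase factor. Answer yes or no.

No, they are not equivalent — no single phase factor reconciles the two unitaries.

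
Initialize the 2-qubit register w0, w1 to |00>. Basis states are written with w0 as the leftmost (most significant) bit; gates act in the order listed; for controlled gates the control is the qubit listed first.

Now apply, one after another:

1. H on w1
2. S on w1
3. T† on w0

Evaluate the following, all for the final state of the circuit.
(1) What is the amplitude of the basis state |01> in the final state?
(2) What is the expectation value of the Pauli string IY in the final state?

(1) The amplitude on |01> is sqrt(2)*I/2.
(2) In the final state, IY has expectation 1.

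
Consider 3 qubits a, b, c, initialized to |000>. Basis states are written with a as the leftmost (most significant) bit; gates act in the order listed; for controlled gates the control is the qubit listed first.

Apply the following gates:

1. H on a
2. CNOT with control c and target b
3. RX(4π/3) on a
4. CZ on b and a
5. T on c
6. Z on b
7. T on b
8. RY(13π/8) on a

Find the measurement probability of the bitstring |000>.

A full measurement returns |000> with probability sqrt(sqrt(2) + 2)/4 + 1/2.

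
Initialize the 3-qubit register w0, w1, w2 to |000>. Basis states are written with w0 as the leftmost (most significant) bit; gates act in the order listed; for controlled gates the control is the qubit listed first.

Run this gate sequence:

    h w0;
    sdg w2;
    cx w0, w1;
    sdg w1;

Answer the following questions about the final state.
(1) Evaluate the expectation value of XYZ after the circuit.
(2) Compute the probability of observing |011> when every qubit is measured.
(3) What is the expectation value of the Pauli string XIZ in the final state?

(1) The expectation value of XYZ is -1.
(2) Outcome |011> occurs with probability 0.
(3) In the final state, XIZ has expectation 0.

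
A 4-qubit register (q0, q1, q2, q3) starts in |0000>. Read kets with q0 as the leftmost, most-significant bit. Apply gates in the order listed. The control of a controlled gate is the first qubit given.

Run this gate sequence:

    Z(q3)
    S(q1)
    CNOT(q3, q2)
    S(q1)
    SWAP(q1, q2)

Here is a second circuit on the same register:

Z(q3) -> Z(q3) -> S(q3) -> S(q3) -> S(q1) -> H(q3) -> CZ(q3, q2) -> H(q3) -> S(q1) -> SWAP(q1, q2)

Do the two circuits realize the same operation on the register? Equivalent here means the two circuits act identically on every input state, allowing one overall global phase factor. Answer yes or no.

No: there is an input state on which the two circuits produce genuinely different outputs (not merely differing by a phase).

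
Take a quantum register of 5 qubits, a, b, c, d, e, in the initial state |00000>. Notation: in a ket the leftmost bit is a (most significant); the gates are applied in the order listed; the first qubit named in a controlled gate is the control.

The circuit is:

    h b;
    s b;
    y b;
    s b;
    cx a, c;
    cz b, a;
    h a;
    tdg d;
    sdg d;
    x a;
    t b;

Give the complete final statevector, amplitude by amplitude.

The resulting statevector has amplitude 1/2 on |00000>, -exp(I*pi/4)/2 on |01000>, 1/2 on |10000>, -exp(I*pi/4)/2 on |11000>, and 0 on every other basis state.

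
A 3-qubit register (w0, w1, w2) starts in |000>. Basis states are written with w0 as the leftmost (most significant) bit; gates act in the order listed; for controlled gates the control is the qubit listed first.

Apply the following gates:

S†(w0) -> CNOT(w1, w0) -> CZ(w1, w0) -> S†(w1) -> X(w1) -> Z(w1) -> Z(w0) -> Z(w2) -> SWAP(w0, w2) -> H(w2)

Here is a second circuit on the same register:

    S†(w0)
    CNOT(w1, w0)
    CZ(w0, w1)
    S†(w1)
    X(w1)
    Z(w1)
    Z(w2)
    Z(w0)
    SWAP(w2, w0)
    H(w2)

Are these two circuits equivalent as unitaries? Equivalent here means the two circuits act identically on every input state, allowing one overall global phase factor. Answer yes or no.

Yes — the two circuits implement the same unitary up to a global phase.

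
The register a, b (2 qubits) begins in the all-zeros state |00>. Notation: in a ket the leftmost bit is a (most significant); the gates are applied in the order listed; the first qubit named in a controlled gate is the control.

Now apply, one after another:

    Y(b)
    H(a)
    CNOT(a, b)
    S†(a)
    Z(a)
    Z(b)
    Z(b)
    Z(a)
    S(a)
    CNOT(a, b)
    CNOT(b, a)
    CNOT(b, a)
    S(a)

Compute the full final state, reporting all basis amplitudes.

The resulting statevector has amplitude 0 on |00>, sqrt(2)*I/2 on |01>, 0 on |10>, -sqrt(2)/2 on |11>.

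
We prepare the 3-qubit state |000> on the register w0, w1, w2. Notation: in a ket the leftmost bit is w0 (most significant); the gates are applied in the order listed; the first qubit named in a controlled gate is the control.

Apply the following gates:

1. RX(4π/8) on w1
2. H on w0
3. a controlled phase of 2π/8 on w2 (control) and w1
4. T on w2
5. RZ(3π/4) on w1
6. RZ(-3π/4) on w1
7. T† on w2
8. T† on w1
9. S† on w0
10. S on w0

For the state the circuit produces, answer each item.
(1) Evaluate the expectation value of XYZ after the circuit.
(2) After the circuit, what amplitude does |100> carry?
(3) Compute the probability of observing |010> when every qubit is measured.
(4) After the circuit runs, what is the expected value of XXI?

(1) The observable XYZ averages to -sqrt(2)/2.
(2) The amplitude on |100> is 1/2.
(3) Outcome |010> occurs with probability 1/4.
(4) The observable XXI averages to -sqrt(2)/2.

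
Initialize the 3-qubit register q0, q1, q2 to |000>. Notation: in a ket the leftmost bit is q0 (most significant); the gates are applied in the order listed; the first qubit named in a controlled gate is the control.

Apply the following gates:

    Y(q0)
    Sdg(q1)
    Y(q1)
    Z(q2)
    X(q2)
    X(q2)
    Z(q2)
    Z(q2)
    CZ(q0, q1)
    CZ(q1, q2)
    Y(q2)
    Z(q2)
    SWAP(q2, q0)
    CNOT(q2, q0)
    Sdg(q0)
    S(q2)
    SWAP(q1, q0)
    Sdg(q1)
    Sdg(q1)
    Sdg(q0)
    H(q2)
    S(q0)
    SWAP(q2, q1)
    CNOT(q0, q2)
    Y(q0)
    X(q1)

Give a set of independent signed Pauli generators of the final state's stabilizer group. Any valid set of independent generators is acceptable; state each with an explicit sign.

The stabilizer group can be generated by -IXI, +ZII, -IIZ, among other valid generating sets. Key observation: steps 5-6 multiply out to the identity, so the circuit reduces to the remaining gates.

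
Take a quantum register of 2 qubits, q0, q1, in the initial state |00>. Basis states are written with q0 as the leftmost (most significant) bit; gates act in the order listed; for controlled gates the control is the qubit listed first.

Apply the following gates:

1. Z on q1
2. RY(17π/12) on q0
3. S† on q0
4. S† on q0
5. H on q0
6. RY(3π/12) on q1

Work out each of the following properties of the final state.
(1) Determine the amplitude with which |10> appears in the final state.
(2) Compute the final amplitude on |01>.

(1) |10> carries amplitude -sqrt(6)/8 + sqrt(2)/8 + 1/4 in the final state.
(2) The final state's coefficient on |01> equals -sqrt(6)/8 - 1/4 + sqrt(2)/8.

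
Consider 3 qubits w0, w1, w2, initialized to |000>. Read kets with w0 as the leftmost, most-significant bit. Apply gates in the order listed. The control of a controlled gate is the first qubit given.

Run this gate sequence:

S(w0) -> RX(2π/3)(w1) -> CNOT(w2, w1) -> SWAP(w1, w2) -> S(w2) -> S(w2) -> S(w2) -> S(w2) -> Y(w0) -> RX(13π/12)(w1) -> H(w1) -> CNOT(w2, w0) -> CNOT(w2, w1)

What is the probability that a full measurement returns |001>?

Outcome |001> occurs with probability 3/8.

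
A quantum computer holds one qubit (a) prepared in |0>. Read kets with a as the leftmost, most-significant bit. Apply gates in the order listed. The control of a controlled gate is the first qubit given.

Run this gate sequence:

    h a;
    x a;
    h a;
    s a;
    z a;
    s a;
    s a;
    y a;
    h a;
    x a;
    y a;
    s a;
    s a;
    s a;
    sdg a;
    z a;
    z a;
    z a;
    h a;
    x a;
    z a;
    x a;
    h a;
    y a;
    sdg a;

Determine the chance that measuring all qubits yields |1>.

The probability of measuring |1> is 1/2.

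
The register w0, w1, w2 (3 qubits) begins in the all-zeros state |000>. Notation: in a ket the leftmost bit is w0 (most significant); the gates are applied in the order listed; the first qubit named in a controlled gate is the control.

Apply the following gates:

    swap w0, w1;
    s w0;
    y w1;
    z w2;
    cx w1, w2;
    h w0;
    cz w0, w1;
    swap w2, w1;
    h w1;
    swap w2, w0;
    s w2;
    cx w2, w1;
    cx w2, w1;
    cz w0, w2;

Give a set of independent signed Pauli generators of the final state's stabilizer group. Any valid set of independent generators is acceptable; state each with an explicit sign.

One valid set of independent stabilizer generators is -IXI, +IIY, -ZII (any independent generating set of the same group is equally correct). Key observation: the block from step 12 through step 13 cancels to the identity and can be dropped.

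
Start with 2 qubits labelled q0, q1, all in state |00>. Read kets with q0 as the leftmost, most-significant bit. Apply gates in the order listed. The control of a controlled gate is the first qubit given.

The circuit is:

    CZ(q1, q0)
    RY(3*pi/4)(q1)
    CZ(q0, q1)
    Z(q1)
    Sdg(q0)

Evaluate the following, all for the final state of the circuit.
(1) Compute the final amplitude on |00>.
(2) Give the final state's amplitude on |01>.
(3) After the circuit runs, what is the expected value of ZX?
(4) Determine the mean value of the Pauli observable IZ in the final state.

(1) The amplitude on |00> is sqrt(2 - sqrt(2))/2.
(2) The amplitude on |01> is -sqrt(sqrt(2) + 2)/2.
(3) The observable ZX averages to -sqrt(2)/2.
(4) The observable IZ averages to -sqrt(2)/2.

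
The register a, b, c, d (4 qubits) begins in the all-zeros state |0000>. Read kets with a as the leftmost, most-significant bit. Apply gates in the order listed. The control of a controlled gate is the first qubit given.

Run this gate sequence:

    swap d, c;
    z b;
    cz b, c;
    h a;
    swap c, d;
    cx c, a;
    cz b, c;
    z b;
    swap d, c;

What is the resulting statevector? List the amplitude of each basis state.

The resulting statevector has amplitude sqrt(2)/2 on |0000>, sqrt(2)/2 on |1000>, and 0 on every other basis state.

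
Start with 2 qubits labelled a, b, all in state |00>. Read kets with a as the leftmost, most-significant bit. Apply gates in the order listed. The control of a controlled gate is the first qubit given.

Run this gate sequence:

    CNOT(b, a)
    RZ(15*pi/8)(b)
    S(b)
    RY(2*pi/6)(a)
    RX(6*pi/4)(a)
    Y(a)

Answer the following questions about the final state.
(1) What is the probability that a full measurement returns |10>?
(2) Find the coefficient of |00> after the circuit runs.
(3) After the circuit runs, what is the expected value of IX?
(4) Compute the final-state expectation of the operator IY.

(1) The probability of measuring |10> is 1/2.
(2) The final state's coefficient on |00> equals (sqrt(6) - sqrt(2)*I)*exp(I*pi/16)/4.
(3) The observable IX averages to 0.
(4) In the final state, IY has expectation 0.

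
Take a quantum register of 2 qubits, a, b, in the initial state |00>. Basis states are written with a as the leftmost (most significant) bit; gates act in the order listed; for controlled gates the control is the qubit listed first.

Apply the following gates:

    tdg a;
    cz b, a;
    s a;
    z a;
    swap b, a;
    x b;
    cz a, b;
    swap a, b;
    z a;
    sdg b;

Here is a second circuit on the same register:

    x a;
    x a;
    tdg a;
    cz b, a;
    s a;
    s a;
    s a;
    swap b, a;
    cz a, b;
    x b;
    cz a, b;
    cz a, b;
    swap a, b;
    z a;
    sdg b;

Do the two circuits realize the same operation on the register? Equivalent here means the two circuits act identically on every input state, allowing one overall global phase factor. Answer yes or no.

No, they are not equivalent — no single phase factor reconciles the two unitaries.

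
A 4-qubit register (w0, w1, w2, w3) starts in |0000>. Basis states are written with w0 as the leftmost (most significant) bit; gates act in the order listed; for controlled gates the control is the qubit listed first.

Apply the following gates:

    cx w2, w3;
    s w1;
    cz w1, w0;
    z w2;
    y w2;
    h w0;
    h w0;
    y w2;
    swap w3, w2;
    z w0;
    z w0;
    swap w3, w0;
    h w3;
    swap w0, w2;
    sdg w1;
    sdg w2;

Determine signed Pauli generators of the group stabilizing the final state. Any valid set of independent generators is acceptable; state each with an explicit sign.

One valid set of independent stabilizer generators is +IIIX, +ZIII, +IZII, +IIZI (any independent generating set of the same group is equally correct). Key observation: the block from step 5 through step 8 cancels to the identity and can be dropped.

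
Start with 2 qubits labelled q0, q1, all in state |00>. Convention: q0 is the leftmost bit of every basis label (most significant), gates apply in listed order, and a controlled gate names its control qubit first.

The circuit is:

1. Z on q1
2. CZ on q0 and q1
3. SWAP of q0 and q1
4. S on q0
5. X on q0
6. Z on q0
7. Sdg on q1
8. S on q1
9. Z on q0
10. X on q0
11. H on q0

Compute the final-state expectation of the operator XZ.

The observable XZ averages to 1.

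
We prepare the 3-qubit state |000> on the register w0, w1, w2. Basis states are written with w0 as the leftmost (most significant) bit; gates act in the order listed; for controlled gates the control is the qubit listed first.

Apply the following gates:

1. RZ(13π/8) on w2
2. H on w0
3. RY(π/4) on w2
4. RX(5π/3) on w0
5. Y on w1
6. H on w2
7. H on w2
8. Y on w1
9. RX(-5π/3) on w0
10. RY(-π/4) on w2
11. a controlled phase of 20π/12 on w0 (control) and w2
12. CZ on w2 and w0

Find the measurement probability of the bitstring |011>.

Outcome |011> occurs with probability 0. Key observation: gates 3-10 undo each other exactly, leaving only the rest of the circuit to track.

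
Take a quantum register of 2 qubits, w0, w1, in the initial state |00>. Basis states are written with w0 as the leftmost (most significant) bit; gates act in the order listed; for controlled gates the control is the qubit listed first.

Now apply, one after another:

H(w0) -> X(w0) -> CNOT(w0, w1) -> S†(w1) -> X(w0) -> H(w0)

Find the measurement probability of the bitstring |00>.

The probability of measuring |00> is 1/4.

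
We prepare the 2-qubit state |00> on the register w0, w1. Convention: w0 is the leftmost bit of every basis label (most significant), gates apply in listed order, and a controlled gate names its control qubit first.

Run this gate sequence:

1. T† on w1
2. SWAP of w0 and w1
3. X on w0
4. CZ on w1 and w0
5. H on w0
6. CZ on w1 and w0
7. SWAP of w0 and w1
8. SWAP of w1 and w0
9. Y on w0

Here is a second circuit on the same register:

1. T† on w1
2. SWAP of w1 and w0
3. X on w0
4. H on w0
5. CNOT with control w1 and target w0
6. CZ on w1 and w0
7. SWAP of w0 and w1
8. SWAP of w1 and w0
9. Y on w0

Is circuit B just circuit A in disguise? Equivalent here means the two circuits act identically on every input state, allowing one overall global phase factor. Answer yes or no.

Yes, they are equivalent — the unitaries differ by at most a global phase.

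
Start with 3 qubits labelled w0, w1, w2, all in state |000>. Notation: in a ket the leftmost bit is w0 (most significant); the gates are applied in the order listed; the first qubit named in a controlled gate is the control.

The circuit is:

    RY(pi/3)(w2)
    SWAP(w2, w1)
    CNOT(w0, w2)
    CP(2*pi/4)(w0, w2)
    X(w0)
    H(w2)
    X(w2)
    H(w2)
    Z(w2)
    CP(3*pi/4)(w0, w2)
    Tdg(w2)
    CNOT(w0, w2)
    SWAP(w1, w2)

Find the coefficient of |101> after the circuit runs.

|101> carries amplitude 0 in the final state. Key observation: gates 6-9 undo each other exactly, leaving only the rest of the circuit to track.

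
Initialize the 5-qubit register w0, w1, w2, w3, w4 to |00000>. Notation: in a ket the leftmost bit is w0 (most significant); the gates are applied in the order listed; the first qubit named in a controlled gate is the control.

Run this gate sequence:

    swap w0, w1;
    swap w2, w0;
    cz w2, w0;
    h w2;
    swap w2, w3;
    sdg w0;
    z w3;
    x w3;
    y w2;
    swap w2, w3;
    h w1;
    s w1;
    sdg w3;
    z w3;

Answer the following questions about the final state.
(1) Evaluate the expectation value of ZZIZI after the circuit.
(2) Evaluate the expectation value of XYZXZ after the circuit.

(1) The observable ZZIZI averages to 0.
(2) The observable XYZXZ averages to 0.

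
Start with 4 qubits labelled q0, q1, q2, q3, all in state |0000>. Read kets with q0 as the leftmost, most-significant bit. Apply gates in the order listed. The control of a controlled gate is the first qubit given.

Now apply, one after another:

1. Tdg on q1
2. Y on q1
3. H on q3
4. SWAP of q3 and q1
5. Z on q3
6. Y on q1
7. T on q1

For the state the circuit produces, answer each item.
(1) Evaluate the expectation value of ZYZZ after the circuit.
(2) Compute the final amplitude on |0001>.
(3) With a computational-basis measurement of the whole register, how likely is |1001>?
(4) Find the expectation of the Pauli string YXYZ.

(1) In the final state, ZYZZ has expectation sqrt(2)/2.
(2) |0001> carries amplitude -sqrt(2)/2 in the final state.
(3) A full measurement returns |1001> with probability 0.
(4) In the final state, YXYZ has expectation 0.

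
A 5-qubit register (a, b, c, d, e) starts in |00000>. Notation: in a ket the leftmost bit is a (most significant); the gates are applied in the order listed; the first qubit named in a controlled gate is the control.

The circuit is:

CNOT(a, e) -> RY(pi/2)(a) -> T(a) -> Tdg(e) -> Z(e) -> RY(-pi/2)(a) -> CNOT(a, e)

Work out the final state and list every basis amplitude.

The final amplitudes are 1/2 + exp(I*pi/4)/2 on |00000>, -1/2 + exp(I*pi/4)/2 on |10001>, and 0 on every other basis state.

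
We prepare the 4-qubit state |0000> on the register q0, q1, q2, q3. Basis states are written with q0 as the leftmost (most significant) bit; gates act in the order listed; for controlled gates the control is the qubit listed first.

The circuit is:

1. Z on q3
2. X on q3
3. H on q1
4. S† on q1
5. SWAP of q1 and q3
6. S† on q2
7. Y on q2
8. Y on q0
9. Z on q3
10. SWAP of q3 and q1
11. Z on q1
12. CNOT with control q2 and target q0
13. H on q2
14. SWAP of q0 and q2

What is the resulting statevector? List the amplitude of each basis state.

The final amplitudes are -1/2 on |0001>, I/2 on |0101>, 1/2 on |1001>, -I/2 on |1101>, and 0 on every other basis state.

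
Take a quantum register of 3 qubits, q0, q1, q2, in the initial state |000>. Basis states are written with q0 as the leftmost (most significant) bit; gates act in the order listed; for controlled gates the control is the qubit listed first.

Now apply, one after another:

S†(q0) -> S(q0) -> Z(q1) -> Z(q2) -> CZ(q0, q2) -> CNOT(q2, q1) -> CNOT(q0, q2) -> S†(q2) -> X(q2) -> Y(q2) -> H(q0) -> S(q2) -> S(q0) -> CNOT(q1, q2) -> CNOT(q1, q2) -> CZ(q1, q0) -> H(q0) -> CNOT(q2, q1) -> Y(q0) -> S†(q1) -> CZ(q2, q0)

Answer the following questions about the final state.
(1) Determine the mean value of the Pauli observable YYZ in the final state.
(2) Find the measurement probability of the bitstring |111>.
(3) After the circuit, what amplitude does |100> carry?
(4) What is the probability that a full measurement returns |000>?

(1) The expectation value of YYZ is 0. Key observation: steps 14-15 multiply out to the identity, so the circuit reduces to the remaining gates.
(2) Outcome |111> occurs with probability 0.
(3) |100> carries amplitude 1/2 + I/2 in the final state.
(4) A full measurement returns |000> with probability 1/2.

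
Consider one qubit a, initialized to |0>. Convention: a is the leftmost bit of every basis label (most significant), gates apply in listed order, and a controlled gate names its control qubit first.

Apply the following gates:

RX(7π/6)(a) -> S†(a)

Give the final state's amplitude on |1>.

The amplitude on |1> is -sqrt(6)/4 - sqrt(2)/4.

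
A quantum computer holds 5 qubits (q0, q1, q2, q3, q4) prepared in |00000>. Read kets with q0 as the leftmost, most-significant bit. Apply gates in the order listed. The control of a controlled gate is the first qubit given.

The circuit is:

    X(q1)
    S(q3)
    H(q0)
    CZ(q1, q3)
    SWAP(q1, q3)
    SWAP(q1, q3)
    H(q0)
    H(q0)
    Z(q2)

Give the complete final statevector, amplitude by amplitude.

After the circuit, the state carries amplitude sqrt(2)/2 on |01000>, sqrt(2)/2 on |11000>, and 0 on every other basis state. Key observation: steps 7-8 multiply out to the identity, so the circuit reduces to the remaining gates.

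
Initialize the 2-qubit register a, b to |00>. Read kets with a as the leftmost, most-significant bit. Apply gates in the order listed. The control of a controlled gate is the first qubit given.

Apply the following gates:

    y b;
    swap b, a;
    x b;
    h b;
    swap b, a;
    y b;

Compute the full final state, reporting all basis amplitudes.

The resulting statevector has amplitude sqrt(2)/2 on |00>, 0 on |01>, -sqrt(2)/2 on |10>, 0 on |11>.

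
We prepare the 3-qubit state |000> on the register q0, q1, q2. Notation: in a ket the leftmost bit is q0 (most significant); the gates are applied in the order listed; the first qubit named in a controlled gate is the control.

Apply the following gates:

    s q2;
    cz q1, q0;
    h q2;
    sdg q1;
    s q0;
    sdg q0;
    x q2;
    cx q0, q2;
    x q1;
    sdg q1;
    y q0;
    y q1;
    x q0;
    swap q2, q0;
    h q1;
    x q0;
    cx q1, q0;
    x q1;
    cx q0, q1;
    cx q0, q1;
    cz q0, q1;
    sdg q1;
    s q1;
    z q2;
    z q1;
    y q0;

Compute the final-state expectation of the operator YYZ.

The expectation value of YYZ is -1.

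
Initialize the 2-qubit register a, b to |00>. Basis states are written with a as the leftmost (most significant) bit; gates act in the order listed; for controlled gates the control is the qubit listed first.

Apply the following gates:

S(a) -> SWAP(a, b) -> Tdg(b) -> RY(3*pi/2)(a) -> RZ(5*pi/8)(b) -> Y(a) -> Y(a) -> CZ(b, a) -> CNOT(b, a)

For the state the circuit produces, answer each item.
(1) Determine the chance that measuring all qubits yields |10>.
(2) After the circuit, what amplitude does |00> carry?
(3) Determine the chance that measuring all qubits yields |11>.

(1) Outcome |10> occurs with probability 1/2.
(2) The amplitude on |00> is sqrt(2)*exp(11*I*pi/16)/2.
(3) The probability of measuring |11> is 0.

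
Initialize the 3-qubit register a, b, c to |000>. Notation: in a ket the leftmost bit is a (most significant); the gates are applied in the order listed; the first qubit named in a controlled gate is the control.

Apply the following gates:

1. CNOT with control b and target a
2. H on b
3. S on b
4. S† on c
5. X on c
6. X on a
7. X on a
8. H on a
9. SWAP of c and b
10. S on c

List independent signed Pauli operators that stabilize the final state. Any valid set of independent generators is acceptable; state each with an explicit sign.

The stabilizer group can be generated by +XII, -IIX, -IZI, among other valid generating sets.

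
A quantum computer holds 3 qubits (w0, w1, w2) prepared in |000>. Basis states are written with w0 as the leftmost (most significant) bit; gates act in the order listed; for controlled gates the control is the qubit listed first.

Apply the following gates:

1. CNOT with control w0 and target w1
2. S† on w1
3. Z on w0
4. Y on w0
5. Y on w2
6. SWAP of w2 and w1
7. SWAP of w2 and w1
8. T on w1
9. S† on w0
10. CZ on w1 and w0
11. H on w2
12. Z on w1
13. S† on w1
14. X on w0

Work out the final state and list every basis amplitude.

After the circuit, the state carries amplitude sqrt(2)*I/2 on |000>, -sqrt(2)*I/2 on |001>, and 0 on every other basis state.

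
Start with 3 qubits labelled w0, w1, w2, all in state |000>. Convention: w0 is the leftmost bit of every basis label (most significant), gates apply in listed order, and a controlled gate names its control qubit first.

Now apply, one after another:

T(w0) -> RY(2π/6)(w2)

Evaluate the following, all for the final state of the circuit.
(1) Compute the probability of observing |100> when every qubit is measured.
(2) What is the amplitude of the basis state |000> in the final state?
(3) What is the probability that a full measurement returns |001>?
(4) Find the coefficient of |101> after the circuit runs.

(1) A full measurement returns |100> with probability 0.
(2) The final state's coefficient on |000> equals sqrt(3)/2.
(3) Outcome |001> occurs with probability 1/4.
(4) The final state's coefficient on |101> equals 0.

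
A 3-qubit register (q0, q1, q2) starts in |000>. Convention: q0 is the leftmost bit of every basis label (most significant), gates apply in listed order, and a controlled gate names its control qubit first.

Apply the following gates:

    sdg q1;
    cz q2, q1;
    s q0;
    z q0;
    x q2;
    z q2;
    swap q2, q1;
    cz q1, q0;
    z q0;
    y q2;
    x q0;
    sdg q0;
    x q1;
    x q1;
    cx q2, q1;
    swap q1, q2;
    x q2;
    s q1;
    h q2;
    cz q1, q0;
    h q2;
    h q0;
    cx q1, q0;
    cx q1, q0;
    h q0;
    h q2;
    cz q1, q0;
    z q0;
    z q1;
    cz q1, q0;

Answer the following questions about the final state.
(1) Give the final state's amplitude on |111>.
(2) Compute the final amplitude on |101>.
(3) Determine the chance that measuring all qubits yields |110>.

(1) The amplitude on |111> is -sqrt(2)*I/2. Key observation: steps 20-27 multiply out to the identity, so the circuit reduces to the remaining gates.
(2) |101> carries amplitude 0 in the final state.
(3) Outcome |110> occurs with probability 1/2.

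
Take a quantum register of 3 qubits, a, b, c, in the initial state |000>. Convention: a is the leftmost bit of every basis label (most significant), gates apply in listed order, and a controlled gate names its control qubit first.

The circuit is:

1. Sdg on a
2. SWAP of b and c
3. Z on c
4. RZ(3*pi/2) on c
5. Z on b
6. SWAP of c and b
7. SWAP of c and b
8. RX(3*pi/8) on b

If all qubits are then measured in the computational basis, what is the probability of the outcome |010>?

Outcome |010> occurs with probability sin(3*pi/16)**2. Key observation: steps 6-7 multiply out to the identity, so the circuit reduces to the remaining gates.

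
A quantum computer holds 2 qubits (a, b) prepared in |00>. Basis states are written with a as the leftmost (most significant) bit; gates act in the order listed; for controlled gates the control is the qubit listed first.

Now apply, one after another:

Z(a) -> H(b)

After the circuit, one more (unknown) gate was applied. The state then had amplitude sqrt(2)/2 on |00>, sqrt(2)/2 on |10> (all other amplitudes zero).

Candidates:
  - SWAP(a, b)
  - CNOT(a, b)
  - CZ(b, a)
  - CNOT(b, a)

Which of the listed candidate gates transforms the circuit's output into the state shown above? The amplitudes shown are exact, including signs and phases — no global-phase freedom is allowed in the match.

The applied gate was SWAP(a, b).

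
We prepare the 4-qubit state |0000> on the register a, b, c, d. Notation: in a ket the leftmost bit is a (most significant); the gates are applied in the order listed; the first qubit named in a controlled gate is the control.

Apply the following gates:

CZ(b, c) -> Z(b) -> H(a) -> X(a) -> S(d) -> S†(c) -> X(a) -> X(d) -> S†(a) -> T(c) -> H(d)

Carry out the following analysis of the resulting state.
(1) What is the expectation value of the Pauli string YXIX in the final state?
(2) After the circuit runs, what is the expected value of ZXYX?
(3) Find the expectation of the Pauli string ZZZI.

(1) The expectation value of YXIX is 0.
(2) In the final state, ZXYX has expectation 0.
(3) The observable ZZZI averages to 0.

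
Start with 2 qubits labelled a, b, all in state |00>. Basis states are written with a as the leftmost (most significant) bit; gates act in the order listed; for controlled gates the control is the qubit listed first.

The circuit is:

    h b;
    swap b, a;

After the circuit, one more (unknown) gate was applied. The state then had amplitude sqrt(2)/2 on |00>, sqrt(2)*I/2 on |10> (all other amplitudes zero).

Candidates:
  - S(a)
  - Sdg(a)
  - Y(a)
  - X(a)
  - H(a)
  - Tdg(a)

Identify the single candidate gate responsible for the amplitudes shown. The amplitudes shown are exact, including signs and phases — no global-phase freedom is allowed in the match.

The applied gate was S(a).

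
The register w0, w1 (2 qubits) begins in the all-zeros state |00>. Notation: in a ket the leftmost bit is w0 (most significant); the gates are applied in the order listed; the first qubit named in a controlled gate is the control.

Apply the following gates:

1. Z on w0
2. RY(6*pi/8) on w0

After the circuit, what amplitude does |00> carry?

The amplitude on |00> is sqrt(2 - sqrt(2))/2.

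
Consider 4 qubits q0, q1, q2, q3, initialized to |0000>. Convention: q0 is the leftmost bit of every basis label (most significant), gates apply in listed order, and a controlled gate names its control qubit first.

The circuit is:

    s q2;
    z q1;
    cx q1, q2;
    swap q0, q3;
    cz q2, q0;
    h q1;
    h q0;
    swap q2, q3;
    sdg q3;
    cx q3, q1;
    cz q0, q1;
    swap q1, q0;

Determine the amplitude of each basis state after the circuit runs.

The final amplitudes are 1/2 on |0000>, 1/2 on |0100>, 1/2 on |1000>, -1/2 on |1100>, and 0 on every other basis state.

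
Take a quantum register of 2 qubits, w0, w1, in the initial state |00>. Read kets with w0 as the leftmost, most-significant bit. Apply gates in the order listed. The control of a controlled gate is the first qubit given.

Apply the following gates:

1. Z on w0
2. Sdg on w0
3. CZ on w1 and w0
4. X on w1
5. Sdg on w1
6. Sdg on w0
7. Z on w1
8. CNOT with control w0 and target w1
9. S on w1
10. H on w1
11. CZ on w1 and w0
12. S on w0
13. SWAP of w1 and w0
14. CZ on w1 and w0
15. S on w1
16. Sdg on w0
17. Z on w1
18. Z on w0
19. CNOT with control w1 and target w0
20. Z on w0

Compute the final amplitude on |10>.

The final state's coefficient on |10> equals -sqrt(2)*I/2.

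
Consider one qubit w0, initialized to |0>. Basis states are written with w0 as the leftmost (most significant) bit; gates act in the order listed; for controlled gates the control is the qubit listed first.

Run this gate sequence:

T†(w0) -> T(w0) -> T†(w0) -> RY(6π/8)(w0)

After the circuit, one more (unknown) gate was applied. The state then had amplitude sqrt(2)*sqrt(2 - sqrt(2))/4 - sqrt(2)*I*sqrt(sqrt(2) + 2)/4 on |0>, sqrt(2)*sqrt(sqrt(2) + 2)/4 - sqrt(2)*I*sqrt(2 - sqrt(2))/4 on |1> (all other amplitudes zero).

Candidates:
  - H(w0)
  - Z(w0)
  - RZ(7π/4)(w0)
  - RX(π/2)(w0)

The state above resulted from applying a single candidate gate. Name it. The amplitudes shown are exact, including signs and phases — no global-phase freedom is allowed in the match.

It was RX(π/2)(w0) that produced the state shown.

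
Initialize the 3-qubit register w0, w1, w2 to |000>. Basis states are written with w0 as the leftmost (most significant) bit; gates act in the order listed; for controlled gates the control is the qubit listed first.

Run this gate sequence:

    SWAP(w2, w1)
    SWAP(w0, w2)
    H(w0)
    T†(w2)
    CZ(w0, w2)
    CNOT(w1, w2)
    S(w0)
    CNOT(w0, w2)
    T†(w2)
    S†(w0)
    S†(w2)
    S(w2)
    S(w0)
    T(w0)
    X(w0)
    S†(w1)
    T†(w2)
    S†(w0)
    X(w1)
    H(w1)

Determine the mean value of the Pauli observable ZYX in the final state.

The expectation value of ZYX is 0. Key observation: steps 10-13 multiply out to the identity, so the circuit reduces to the remaining gates.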